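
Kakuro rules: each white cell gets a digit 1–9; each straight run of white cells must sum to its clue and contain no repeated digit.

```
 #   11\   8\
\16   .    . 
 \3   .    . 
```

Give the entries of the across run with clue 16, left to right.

9, 7

16 in 2 cells must be {7,9}; 3 in 2 cells must be {1,2}.
The 16 across and the 8 down share only 7, so R1C2 = 7.
The 3 across and the 11 down share only 2, so R2C1 = 2.
R2C2 = 3 − 2 = 1 completes the 3 across.
R1C1 = 16 − 7 = 9 completes the 16 across.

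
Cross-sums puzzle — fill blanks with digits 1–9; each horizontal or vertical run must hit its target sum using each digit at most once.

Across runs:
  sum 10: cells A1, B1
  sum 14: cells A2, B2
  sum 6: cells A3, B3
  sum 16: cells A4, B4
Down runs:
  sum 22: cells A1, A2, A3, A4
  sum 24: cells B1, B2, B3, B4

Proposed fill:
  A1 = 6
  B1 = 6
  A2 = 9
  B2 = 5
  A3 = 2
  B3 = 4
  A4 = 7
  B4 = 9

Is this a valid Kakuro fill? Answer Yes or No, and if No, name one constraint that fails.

No — the across run A1–B1 sums to 12, not 10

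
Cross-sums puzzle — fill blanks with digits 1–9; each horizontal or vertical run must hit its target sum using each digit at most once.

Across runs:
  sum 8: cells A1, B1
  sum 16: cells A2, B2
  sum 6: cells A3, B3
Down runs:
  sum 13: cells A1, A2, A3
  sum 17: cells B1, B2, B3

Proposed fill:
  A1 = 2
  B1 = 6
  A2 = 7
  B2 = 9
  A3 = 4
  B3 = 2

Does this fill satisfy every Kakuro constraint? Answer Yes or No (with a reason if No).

Across: 2+6=8; 7+9=16; 4+2=6. Down: 2+7+4=13; 6+9+2=17. No digit repeats within any run.

Yes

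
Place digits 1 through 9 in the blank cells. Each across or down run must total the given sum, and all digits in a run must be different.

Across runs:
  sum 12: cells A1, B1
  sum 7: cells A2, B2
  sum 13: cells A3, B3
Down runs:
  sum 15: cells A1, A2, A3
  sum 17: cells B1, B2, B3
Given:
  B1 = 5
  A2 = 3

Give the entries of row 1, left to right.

7 5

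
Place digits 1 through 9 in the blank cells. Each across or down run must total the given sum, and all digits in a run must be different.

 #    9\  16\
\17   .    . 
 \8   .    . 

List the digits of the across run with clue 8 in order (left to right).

1 7

17 in 2 cells must be {8,9}; 16 in 2 cells must be {7,9}.
The 17 across and the 9 down share only 8, so R1C1 = 8.
R1C2 = 17 − 8 = 9 completes the 17 across.
R2C1 = 9 − 8 = 1 completes the 9 down.
R2C2 = 8 − 1 = 7 completes the 8 across.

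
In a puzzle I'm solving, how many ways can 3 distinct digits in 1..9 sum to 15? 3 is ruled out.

6

3 distinct digits from 1–9 sum between 6 and 24.
Dropping sets that contain 3.
Enumerating: {1,5,9}, {1,6,8}, {2,4,9}, {2,5,8}, {2,6,7}, {4,5,6}.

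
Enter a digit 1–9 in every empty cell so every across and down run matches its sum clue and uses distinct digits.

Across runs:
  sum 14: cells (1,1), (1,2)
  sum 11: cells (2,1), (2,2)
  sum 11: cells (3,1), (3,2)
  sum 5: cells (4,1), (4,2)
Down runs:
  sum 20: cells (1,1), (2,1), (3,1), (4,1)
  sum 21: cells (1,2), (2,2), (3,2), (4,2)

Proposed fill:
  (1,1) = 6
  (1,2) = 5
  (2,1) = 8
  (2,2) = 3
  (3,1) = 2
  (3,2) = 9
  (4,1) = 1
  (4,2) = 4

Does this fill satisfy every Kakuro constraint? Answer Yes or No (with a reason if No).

No — the across run (1,1)–(1,2) sums to 11, not 14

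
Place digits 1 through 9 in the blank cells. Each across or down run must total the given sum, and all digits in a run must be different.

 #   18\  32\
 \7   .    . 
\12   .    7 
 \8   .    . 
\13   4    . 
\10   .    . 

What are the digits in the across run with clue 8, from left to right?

6, 2

R2C1 = 12 − 7 = 5 completes the 12 across.
R4C2 = 13 − 4 = 9 completes the 13 across.
Nothing is forced directly, so branch on R5C1, whose candidates are 1 or 2 or 6. If R5C1 = 1: then R5C2 would have to be in {9} for the 10 across but in {2,3,5,6,8} for the 32 down — contradiction. If R5C1 = 6: then R5C2 would have to be in {4} for the 10 across but in {2,3,5,6,8} for the 32 down — contradiction. So R5C1 = 2.
R5C2 = 10 − 2 = 8 completes the 10 across.
No cell is forced outright now. R1C1 can only be 1 or 6 (the digits allowed by both its 7 across and its 18 down). If R1C1 = 6: then R1C2 would have to be in {1} for the 7 across but in {2,3,5,6} for the 32 down — contradiction. So R1C1 = 1.
R1C2 = 7 − 1 = 6 completes the 7 across.
R3C1 = 18 − 12 = 6 completes the 18 down.
R3C2 = 8 − 6 = 2 completes the 8 across.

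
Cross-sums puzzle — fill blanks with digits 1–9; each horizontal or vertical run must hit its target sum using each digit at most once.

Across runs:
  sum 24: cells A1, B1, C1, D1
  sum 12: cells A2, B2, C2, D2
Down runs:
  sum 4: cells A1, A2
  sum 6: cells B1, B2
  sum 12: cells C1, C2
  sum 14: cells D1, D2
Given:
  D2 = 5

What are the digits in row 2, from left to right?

1 2 4 5

4 in 2 cells must be {1,3}.
D1 = 14 − 5 = 9 completes the 14 down.
Given what's placed, A2 must be 1 to fit the 12 across and 4 down.
Given what's placed, C2 must be 4 to fit the 12 across and 12 down.
A1 = 4 − 1 = 3 completes the 4 down.
C1 = 12 − 4 = 8 completes the 12 down.
B2 = 12 − 10 = 2 completes the 12 across.
B1 = 24 − 20 = 4 completes the 24 across.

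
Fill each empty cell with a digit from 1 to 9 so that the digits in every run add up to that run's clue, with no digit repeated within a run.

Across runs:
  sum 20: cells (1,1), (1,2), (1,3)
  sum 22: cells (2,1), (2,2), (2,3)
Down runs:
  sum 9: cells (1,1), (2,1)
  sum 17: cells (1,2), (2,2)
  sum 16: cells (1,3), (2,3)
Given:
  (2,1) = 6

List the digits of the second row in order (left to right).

6, 9, 7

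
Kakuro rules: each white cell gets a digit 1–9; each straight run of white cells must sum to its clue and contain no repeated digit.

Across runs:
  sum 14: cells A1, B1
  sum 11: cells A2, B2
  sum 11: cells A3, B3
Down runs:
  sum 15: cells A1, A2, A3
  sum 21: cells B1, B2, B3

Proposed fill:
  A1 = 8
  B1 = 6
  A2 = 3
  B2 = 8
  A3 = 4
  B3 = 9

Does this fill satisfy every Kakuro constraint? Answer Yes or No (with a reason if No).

No — the down run B1–B3 sums to 23, not 21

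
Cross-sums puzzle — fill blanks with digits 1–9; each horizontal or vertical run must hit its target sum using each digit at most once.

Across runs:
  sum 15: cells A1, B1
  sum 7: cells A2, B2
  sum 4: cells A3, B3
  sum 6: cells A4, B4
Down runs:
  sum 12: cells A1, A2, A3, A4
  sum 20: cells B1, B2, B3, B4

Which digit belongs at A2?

4 in 2 cells must be {1,3}.
Only 6 fits A1 under both its across sum 15 and down sum 12.
B1 = 15 − 6 = 9 completes the 15 across.
Nothing is forced directly, so branch on A3, whose candidates are 1 or 3. If A3 = 1: that forces B3 = 3, A4 = 2, after which B4 would have to be in {4} for the 6 across but in {1,2,6,7} for the 20 down — contradiction. So A3 = 3.
B3 = 4 − 3 = 1 completes the 4 across.
No cell is forced outright now. A2 can only be 1 or 2 (the digits allowed by both its 7 across and its 12 down). If A2 = 2: then B2 would have to be in {5} for the 7 across but in {2,3,4,6,7,8} for the 20 down — contradiction. So A2 = 1.

1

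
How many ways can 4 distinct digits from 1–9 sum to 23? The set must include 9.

4 distinct digits from 1–9 sum between 10 and 30.
Keeping only sets containing 9.
Enumerating: {1,5,8,9}, {1,6,7,9}, {2,4,8,9}, {2,5,7,9}, {3,4,7,9}, {3,5,6,9}.

6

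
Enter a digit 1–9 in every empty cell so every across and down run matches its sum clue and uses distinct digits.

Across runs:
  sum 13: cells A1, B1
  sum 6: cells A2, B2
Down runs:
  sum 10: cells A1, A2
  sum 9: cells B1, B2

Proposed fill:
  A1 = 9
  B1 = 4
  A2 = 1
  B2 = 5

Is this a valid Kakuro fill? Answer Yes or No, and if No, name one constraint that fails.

Yes

Across: 9+4=13; 1+5=6. Down: 9+1=10; 4+5=9. No digit repeats within any run.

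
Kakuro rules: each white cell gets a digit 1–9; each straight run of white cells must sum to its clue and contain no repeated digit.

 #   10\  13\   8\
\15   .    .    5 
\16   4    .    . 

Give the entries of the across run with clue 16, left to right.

4 9 3

R1C1 = 10 − 4 = 6 completes the 10 down.
R1C2 = 15 − 11 = 4 completes the 15 across.
R2C2 = 13 − 4 = 9 completes the 13 down.
R2C3 = 16 − 13 = 3 completes the 16 across.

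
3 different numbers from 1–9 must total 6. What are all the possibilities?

3 distinct digits from 1–9 sum between 6 and 24.
Only one set works: {1,2,3}.

{1,2,3}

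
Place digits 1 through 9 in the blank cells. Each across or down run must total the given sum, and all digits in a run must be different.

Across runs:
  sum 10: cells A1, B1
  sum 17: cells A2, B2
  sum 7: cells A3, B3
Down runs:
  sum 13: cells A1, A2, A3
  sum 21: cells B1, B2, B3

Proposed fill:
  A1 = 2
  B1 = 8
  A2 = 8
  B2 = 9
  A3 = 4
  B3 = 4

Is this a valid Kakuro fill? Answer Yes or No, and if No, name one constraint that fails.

No — the down run A1–A3 sums to 14, not 13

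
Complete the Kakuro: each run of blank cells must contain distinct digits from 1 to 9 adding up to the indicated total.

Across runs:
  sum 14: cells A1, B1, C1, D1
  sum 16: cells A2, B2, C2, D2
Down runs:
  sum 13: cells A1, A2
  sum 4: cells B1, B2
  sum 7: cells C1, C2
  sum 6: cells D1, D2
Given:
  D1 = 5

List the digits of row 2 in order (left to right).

4 in 2 cells must be {1,3}.
D2 = 6 − 5 = 1 completes the 6 down.
Given what's placed, B2 must be 3 to fit the 16 across and 4 down.
B1 = 4 − 3 = 1 completes the 4 down.
Given what's placed, A1 must be 6 to fit the 14 across and 13 down.
C1 = 14 − 12 = 2 completes the 14 across.
A2 = 13 − 6 = 7 completes the 13 down.
C2 = 16 − 11 = 5 completes the 16 across.

7 3 5 1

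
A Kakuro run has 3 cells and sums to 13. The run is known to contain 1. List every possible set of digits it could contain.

{1,3,9}; {1,4,8}; {1,5,7}

3 distinct digits from 1–9 sum between 6 and 24.
Keeping only sets containing 1.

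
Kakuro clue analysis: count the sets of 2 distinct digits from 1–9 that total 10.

4

2 distinct digits from 1–9 sum between 3 and 17.
Enumerating: {1,9}, {2,8}, {3,7}, {4,6}.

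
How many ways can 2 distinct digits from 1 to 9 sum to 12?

2 distinct digits from 1–9 sum between 3 and 17.
Enumerating: {3,9}, {4,8}, {5,7}.

3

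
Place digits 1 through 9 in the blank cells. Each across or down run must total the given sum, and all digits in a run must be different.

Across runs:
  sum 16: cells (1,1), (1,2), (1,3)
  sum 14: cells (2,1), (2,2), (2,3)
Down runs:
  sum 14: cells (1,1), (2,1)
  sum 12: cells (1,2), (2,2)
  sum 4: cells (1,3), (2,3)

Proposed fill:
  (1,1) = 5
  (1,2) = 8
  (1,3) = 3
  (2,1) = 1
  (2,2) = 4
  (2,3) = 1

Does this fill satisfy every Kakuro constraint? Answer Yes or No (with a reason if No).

No — the across run (2,1)–(2,3) sums to 6, not 14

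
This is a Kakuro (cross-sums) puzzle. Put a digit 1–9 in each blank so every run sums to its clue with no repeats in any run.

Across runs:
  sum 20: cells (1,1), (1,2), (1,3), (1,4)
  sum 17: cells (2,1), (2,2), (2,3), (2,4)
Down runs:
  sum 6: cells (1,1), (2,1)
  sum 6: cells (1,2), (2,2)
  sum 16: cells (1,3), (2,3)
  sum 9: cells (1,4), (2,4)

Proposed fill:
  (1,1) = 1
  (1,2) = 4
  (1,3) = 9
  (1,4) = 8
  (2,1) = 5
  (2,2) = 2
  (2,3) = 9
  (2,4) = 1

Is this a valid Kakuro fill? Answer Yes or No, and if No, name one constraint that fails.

No — the across run (1,1)–(1,4) sums to 22, not 20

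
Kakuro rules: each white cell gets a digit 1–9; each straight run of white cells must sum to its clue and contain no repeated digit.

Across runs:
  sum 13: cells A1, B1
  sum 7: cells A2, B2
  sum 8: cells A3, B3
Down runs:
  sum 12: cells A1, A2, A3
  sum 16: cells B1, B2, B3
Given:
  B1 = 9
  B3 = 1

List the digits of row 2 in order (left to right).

1 6

A1 = 13 − 9 = 4 completes the 13 across.
B2 = 16 − 10 = 6 completes the 16 down.
A3 = 8 − 1 = 7 completes the 8 across.
A2 = 7 − 6 = 1 completes the 7 across.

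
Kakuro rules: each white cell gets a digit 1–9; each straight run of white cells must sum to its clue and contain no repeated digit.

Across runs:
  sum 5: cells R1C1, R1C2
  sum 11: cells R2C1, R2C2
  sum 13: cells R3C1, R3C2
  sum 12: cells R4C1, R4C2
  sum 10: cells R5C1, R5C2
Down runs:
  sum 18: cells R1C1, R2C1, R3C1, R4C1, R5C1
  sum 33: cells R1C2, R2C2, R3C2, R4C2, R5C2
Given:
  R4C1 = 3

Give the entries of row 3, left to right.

8 5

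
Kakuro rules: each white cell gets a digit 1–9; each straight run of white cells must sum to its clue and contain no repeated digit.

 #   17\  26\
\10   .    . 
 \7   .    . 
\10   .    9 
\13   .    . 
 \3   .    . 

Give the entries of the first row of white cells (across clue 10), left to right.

3 7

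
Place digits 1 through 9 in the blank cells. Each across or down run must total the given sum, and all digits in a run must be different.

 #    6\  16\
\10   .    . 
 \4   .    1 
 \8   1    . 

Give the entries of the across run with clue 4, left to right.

4 in 2 cells must be {1,3}; 6 in 3 cells must be {1,2,3}.
R2C1 = 4 − 1 = 3 completes the 4 across.
R3C2 = 8 − 1 = 7 completes the 8 across.
R1C1 = 6 − 4 = 2 completes the 6 down.
R1C2 = 10 − 2 = 8 completes the 10 across.

3, 1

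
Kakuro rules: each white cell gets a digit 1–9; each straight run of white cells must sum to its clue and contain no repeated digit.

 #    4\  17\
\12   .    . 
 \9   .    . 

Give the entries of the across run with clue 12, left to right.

3 9

4 in 2 cells must be {1,3}; 17 in 2 cells must be {8,9}.
The 12 across and the 4 down share only 3, so R1C1 = 3.
R1C2 = 12 − 3 = 9 completes the 12 across.
R2C1 = 4 − 3 = 1 completes the 4 down.
R2C2 = 9 − 1 = 8 completes the 9 across.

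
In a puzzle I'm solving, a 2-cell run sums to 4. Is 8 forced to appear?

No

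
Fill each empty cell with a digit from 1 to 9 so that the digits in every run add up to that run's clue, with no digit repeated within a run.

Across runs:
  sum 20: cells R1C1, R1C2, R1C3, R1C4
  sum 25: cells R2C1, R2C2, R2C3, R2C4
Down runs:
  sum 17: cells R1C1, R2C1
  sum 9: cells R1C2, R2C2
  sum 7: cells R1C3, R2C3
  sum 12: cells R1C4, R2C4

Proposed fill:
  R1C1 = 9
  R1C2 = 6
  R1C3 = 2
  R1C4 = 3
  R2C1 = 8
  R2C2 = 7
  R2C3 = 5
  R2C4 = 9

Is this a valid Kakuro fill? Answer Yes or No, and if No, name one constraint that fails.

No — the down run R1C2–R2C2 sums to 13, not 9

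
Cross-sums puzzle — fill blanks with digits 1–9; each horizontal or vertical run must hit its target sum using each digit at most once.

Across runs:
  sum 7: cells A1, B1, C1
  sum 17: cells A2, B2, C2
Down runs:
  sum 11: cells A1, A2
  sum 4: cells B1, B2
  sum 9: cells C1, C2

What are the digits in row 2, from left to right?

9, 3, 5

7 in 3 cells must be {1,2,4}; 4 in 2 cells must be {1,3}.
The 7 across and the 4 down share only 1, so B1 = 1.
B2 = 4 − 1 = 3 completes the 4 down.
Nothing is forced directly, so branch on A1, whose candidates are 2 or 4. If A1 = 4: that forces C1 = 2, after which A2 would have to be in {5,6,8,9} for the 17 across but in {7} for the 11 down — contradiction. So A1 = 2.
C1 = 7 − 3 = 4 completes the 7 across.
A2 = 11 − 2 = 9 completes the 11 down.
C2 = 17 − 12 = 5 completes the 17 across.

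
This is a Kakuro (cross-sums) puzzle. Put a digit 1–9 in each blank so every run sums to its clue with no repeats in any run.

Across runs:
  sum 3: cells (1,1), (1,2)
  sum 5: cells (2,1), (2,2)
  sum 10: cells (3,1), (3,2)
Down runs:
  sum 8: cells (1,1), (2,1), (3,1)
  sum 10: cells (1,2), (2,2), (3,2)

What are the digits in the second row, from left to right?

4 1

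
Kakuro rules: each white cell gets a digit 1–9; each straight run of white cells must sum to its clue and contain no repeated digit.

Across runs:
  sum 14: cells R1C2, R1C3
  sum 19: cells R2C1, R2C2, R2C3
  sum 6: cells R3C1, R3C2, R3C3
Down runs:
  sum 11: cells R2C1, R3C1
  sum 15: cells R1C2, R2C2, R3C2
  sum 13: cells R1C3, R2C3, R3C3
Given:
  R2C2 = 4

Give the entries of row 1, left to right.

9 5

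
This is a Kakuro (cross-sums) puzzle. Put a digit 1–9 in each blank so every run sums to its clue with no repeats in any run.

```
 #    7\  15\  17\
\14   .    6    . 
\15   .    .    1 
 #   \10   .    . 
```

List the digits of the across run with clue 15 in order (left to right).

Given what's placed, R1C3 must be 7 to fit the 14 across and 17 down.
R3C3 = 17 − 8 = 9 completes the 17 down.
R1C1 = 14 − 13 = 1 completes the 14 across.
R2C1 = 7 − 1 = 6 completes the 7 down.
R2C2 = 15 − 7 = 8 completes the 15 across.
R3C2 = 10 − 9 = 1 completes the 10 across.

6 8 1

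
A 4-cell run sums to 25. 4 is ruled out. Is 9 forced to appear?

Yes

Every partition of 25 into 4 distinct digits under that restriction includes 9: {1,7,8,9}, {2,6,8,9}, {3,5,8,9}, {3,6,7,9}.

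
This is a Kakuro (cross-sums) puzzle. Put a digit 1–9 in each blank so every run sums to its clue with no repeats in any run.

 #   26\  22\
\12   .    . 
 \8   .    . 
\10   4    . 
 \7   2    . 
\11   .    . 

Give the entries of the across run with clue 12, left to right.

R3C2 = 10 − 4 = 6 completes the 10 across.
R4C2 = 7 − 2 = 5 completes the 7 across.
No cell is forced outright now. R1C2 can only be 3 or 7 or 8 (the digits allowed by both its 12 across and its 22 down). If R1C2 = 3: that forces R1C1 = 9, R5C2 = 7, R2C2 = 1, after which R5C1 would have to be in {4} for the 11 across but in {3,5,6,8} for the 26 down — contradiction. If R1C2 = 8: then R1C1 would have to be in {4} for the 12 across but in {3,5,6,7,8,9} for the 26 down — contradiction. So R1C2 = 7.
R1C1 = 12 − 7 = 5 completes the 12 across.
R5C2 = 3: the only remaining digit allowed by both the 11 across and the 22 down.
R2C2 = 22 − 21 = 1 completes the 22 down.
R5C1 = 11 − 3 = 8 completes the 11 across.
R2C1 = 8 − 1 = 7 completes the 8 across.

5, 7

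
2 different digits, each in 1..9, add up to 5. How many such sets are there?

2

2 distinct digits from 1–9 sum between 3 and 17.
Enumerating: {1,4}, {2,3}.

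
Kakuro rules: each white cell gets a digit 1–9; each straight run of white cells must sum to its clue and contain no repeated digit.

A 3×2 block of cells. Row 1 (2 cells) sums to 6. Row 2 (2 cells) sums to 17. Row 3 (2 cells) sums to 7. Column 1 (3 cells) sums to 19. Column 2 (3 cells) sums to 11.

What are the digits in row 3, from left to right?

6, 1

17 in 2 cells must be {8,9}.
The 17 across and the 11 down share only 8, so (2,2) = 8.
(2,1) = 17 − 8 = 9 completes the 17 across.
Nothing is forced directly, so branch on (1,1), whose candidates are 2 or 4. If (1,1) = 2: then (1,2) would have to be in {4} for the 6 across but in {1,2} for the 11 down — contradiction. So (1,1) = 4.
(1,2) = 6 − 4 = 2 completes the 6 across.
(3,1) = 19 − 13 = 6 completes the 19 down.
(3,2) = 7 − 6 = 1 completes the 7 across.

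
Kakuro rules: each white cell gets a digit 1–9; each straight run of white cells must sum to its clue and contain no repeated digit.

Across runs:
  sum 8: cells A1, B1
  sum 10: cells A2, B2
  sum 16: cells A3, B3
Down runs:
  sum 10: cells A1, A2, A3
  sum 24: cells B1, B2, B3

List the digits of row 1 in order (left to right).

16 in 2 cells must be {7,9}; 24 in 3 cells must be {7,8,9}.
The 8 across and the 24 down share only 7, so B1 = 7.
The 16 across and the 10 down share only 7, so A3 = 7.
B3 = 16 − 7 = 9 completes the 16 across.
A1 = 8 − 7 = 1 completes the 8 across.
A2 = 10 − 8 = 2 completes the 10 down.
B2 = 10 − 2 = 8 completes the 10 across.

1 7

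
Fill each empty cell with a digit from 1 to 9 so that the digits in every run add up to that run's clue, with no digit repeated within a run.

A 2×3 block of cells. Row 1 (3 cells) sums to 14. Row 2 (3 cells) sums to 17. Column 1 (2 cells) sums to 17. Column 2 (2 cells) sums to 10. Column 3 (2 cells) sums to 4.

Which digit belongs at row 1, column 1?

9

17 in 2 cells must be {8,9}; 4 in 2 cells must be {1,3}.
Nothing is forced directly, so branch on (1,1), whose candidates are 8 or 9. If (1,1) = 8: that forces (1,3) = 1, (2,1) = 9, (2,3) = 3, after which (1,2) would have to be in {5} for the 14 across but in {1,2,3,4,6,7,8,9} for the 10 down — contradiction. So (1,1) = 9.
(2,1) = 17 − 9 = 8 completes the 17 down.
Given what's placed, (2,3) must be 3 to fit the 17 across and 4 down.
(1,3) = 4 − 3 = 1 completes the 4 down.
(2,2) = 17 − 11 = 6 completes the 17 across.
(1,2) = 14 − 10 = 4 completes the 14 across.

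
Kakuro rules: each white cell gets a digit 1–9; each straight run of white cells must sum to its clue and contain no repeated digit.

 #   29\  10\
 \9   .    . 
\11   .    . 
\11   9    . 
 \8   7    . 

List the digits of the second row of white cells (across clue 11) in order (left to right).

8 3

29 in 4 cells must be {5,7,8,9}; 10 in 4 cells must be {1,2,3,4}.
R3C2 = 11 − 9 = 2 completes the 11 across.
R4C2 = 8 − 7 = 1 completes the 8 across.
Nothing is forced directly, so branch on R1C1, whose candidates are 5 or 8. If R1C1 = 8: then R1C2 would have to be in {1} for the 9 across but in {3,4} for the 10 down — contradiction. So R1C1 = 5.
R1C2 = 9 − 5 = 4 completes the 9 across.
R2C1 = 29 − 21 = 8 completes the 29 down.
R2C2 = 11 − 8 = 3 completes the 11 across.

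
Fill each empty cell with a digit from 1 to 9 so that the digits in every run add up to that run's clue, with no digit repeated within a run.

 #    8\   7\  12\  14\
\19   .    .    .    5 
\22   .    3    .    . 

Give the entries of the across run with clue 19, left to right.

2 4 8 5

R1C2 = 7 − 3 = 4 completes the 7 down.
R2C4 = 14 − 5 = 9 completes the 14 down.
No cell is forced outright now. R2C1 can only be 2 or 6 (the digits allowed by both its 22 across and its 8 down). If R2C1 = 2: then R1C1 would have to be in {1,2,3,7,8,9} for the 19 across but in {6} for the 8 down — contradiction. So R2C1 = 6.
R1C1 = 8 − 6 = 2 completes the 8 down.
R1C3 = 19 − 11 = 8 completes the 19 across.
R2C3 = 22 − 18 = 4 completes the 22 across.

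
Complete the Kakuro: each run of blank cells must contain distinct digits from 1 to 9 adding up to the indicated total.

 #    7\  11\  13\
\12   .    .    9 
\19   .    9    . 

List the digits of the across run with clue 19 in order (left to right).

R1C2 = 11 − 9 = 2 completes the 11 down.
R2C3 = 13 − 9 = 4 completes the 13 down.
R1C1 = 12 − 11 = 1 completes the 12 across.
R2C1 = 19 − 13 = 6 completes the 19 across.

6, 9, 4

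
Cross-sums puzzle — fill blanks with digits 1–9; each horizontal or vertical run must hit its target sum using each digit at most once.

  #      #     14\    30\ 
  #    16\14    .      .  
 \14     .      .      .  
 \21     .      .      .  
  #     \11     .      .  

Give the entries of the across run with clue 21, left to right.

16 in 2 cells must be {7,9}; 30 in 4 cells must be {6,7,8,9}.
Nothing is forced directly, so branch on R2C1, whose candidates are 7 or 9. If R2C1 = 9: then R2C3 would have to be in {1,2,3,4} for the 14 across but in {6,7,8,9} for the 30 down — contradiction. So R2C1 = 7.
Given what's placed, R2C3 must be 6 to fit the 14 across and 30 down.
R3C1 = 16 − 7 = 9 completes the 16 down.
R2C2 = 14 − 13 = 1 completes the 14 across.
No cell is forced outright now. R1C3 can only be 8 or 9 (the digits allowed by both its 14 across and its 30 down). If R1C3 = 9: that forces R1C2 = 5, after which R3C2 would have to be in {4,5,7,8} for the 21 across but in {2,6} for the 14 down — contradiction. So R1C3 = 8.
R1C2 = 14 − 8 = 6 completes the 14 across.
Given what's placed, R3C3 must be 7 to fit the 21 across and 30 down.
R4C3 = 30 − 21 = 9 completes the 30 down.
R3C2 = 21 − 16 = 5 completes the 21 across.

9, 5, 7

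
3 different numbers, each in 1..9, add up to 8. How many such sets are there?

2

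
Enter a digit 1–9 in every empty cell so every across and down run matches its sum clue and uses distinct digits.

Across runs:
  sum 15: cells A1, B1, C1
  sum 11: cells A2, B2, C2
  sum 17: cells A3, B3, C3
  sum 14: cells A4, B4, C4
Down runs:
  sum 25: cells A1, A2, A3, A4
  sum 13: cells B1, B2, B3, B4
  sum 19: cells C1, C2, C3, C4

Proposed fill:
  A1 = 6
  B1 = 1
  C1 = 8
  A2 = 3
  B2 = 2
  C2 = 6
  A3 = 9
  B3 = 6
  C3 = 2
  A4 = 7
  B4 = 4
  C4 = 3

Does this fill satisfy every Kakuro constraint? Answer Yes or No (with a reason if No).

Across: 6+1+8=15; 3+2+6=11; 9+6+2=17; 7+4+3=14. Down: 6+3+9+7=25; 1+2+6+4=13; 8+6+2+3=19. No digit repeats within any run.

Yes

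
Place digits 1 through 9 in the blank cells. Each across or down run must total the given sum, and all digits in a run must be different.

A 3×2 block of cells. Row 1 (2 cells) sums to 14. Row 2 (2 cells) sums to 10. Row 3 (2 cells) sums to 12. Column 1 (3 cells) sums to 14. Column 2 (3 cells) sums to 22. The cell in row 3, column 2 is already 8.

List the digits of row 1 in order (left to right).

9 5

Given what's placed, (2,2) must be 9 to fit the 10 across and 22 down.
(3,1) = 12 − 8 = 4 completes the 12 across.
(1,2) = 22 − 17 = 5 completes the 22 down.
(2,1) = 10 − 9 = 1 completes the 10 across.
(1,1) = 14 − 5 = 9 completes the 14 across.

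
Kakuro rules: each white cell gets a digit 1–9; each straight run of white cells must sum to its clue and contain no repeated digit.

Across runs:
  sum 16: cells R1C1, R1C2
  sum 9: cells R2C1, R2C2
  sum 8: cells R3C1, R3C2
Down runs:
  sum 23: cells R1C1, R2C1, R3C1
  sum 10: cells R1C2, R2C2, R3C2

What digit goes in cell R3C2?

16 in 2 cells must be {7,9}; 23 in 3 cells must be {6,8,9}.
The 16 across and the 23 down share only 9, so R1C1 = 9.
R1C2 = 16 − 9 = 7 completes the 16 across.
Given what's placed, R3C1 must be 6 to fit the 8 across and 23 down.
R3C2 = 8 − 6 = 2 completes the 8 across.
R2C1 = 23 − 15 = 8 completes the 23 down.
R2C2 = 9 − 8 = 1 completes the 9 across.

2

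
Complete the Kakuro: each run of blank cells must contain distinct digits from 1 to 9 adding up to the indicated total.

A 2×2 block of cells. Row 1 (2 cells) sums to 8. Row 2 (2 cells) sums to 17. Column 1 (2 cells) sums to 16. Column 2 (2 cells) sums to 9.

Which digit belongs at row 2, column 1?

17 in 2 cells must be {8,9}; 16 in 2 cells must be {7,9}.
The 8 across and the 16 down share only 7, so (1,1) = 7.
(1,2) = 8 − 7 = 1 completes the 8 across.
(2,1) = 16 − 7 = 9 completes the 16 down.
(2,2) = 17 − 9 = 8 completes the 17 across.

9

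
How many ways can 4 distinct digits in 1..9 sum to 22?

11

4 distinct digits from 1–9 sum between 10 and 30.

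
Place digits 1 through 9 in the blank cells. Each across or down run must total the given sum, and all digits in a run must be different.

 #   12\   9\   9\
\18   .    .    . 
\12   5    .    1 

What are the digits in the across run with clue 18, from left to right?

R1C1 = 12 − 5 = 7 completes the 12 down.
R1C3 = 9 − 1 = 8 completes the 9 down.
R2C2 = 12 − 6 = 6 completes the 12 across.
R1C2 = 18 − 15 = 3 completes the 18 across.

7 3 8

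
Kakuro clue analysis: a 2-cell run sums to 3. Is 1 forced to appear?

Yes

The only way to make 3 from 2 distinct digits is {1,2}, which contains 1.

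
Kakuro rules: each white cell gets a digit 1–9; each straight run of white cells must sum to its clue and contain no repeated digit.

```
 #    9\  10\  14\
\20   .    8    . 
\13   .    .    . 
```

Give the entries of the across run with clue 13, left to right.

6, 2, 5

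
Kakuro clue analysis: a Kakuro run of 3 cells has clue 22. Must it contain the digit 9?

Every partition of 22 into 3 distinct digits includes 9: {5,8,9}, {6,7,9}.

Yes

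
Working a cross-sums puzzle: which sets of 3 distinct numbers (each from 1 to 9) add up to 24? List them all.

3 distinct digits from 1–9 sum between 6 and 24.
Only one set works: {7,8,9}.

{7,8,9}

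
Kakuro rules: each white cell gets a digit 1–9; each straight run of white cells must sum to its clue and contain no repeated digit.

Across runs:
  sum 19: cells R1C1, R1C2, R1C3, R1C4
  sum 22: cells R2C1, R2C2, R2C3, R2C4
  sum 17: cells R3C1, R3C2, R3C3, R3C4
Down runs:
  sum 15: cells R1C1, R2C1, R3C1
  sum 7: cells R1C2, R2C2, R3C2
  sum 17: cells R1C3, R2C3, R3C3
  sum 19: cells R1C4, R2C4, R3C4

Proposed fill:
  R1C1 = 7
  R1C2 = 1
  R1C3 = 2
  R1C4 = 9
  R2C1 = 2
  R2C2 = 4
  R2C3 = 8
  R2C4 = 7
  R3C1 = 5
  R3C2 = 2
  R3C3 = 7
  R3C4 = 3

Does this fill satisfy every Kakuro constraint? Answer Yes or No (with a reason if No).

No — the down run R1C1–R3C1 sums to 14, not 15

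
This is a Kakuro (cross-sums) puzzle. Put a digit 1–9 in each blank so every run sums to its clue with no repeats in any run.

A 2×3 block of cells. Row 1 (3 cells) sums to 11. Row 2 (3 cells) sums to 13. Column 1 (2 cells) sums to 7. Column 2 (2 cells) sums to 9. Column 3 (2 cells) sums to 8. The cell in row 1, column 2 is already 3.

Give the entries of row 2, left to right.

(2,2) = 9 − 3 = 6 completes the 9 down.
No cell is forced outright now. (2,3) can only be 2 or 3 or 5 (the digits allowed by both its 13 across and its 8 down). If (2,3) = 3: then (1,3) would have to be in {1,2,6,7} for the 11 across but in {5} for the 8 down — contradiction. If (2,3) = 5: then (1,3) would have to be in {1,2,6,7} for the 11 across but in {3} for the 8 down — contradiction. So (2,3) = 2.
(1,3) = 8 − 2 = 6 completes the 8 down.
(2,1) = 13 − 8 = 5 completes the 13 across.
(1,1) = 11 − 9 = 2 completes the 11 across.

5 6 2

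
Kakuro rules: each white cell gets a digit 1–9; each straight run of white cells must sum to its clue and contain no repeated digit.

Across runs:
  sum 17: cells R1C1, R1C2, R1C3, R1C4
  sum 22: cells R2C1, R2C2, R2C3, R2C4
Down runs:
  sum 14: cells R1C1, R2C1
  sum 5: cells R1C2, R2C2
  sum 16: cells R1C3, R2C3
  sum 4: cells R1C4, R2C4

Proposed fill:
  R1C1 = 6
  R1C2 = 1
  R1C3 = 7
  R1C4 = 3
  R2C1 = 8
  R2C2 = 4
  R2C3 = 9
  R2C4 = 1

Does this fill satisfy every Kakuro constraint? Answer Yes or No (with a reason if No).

Across: 6+1+7+3=17; 8+4+9+1=22. Down: 6+8=14; 1+4=5; 7+9=16; 3+1=4. No digit repeats within any run.

Yes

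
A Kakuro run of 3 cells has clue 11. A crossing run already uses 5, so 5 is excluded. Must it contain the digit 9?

No

Counterexample: {1,2,8} sums to 11 under that restriction without using 9.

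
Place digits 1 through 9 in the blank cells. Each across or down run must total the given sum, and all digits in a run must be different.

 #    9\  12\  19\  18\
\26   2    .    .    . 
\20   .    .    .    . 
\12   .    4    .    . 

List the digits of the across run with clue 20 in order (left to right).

R1C2 = 7: the only remaining digit allowed by both the 26 across and the 12 down.
R2C2 = 12 − 11 = 1 completes the 12 down.
Given what's placed, R3C1 must be 1 to fit the 12 across and 9 down.
R2C1 = 9 − 3 = 6 completes the 9 down.
No cell is forced outright now. R3C4 can only be 2 or 5 (the digits allowed by both its 12 across and its 18 down). If R3C4 = 2: that forces R1C4 = 9, after which R2C4 would have to be in {4,5,8,9} for the 20 across but in {7} for the 18 down — contradiction. So R3C4 = 5.
R1C4 = 9: the only remaining digit allowed by both the 26 across and the 18 down.
R2C4 = 18 − 14 = 4 completes the 18 down.
R3C3 = 12 − 10 = 2 completes the 12 across.
R1C3 = 26 − 18 = 8 completes the 26 across.
R2C3 = 20 − 11 = 9 completes the 20 across.

6 1 9 4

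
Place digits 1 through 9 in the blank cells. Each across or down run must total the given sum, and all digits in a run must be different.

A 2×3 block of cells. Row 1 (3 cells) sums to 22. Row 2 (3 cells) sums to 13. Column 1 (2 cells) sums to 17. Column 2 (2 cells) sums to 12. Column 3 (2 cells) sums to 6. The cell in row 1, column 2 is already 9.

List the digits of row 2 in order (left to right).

9 3 1

17 in 2 cells must be {8,9}.
Given what's placed, (1,1) must be 8 to fit the 22 across and 17 down.
(1,3) = 22 − 17 = 5 completes the 22 across.
(2,1) = 17 − 8 = 9 completes the 17 down.
(2,2) = 12 − 9 = 3 completes the 12 down.
(2,3) = 13 − 12 = 1 completes the 13 across.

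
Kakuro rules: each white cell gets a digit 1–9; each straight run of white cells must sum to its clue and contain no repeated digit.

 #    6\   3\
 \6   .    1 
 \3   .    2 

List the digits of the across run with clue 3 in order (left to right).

3 in 2 cells must be {1,2}.
R1C1 = 6 − 1 = 5 completes the 6 across.
R2C1 = 3 − 2 = 1 completes the 3 across.

1 2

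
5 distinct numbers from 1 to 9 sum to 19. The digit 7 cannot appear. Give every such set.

5 distinct digits from 1–9 sum between 15 and 35.
Dropping sets that contain 7.

{1,2,3,4,9}; {1,2,3,5,8}; {1,3,4,5,6}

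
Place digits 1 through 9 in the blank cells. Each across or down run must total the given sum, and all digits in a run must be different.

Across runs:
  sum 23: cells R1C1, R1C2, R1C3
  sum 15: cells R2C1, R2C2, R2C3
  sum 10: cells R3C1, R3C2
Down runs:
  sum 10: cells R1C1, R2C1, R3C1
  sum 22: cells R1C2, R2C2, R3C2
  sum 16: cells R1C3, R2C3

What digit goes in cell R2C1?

3

23 in 3 cells must be {6,8,9}; 16 in 2 cells must be {7,9}.
Only 6 fits R1C1 under both its across sum 23 and down sum 10.
Given what's placed, R1C3 must be 9 to fit the 23 across and 16 down.
R2C3 = 16 − 9 = 7 completes the 16 down.
R1C2 = 23 − 15 = 8 completes the 23 across.
R2C1 = 3: the only remaining digit allowed by both the 15 across and the 10 down.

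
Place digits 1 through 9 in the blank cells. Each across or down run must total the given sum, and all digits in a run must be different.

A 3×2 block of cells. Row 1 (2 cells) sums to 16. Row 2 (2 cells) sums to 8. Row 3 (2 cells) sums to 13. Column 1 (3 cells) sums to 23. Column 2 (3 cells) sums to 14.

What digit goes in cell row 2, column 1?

16 in 2 cells must be {7,9}; 23 in 3 cells must be {6,8,9}.
The 16 across and the 23 down share only 9, so (1,1) = 9.
(1,2) = 16 − 9 = 7 completes the 16 across.
Given what's placed, (2,1) must be 6 to fit the 8 across and 23 down.
(2,2) = 8 − 6 = 2 completes the 8 across.
(3,1) = 23 − 15 = 8 completes the 23 down.
(3,2) = 13 − 8 = 5 completes the 13 across.

6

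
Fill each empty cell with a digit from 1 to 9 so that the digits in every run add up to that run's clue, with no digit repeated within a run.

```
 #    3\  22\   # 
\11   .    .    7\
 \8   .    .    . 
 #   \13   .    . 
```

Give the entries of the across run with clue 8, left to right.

3 in 2 cells must be {1,2}.
The 11 across and the 3 down share only 2, so R1C1 = 2.
R1C2 = 11 − 2 = 9 completes the 11 across.
R2C1 = 3 − 2 = 1 completes the 3 down.
R2C2 = 5: the only remaining digit allowed by both the 8 across and the 22 down.
R2C3 = 8 − 6 = 2 completes the 8 across.
R3C2 = 22 − 14 = 8 completes the 22 down.
R3C3 = 13 − 8 = 5 completes the 13 across.

1 5 2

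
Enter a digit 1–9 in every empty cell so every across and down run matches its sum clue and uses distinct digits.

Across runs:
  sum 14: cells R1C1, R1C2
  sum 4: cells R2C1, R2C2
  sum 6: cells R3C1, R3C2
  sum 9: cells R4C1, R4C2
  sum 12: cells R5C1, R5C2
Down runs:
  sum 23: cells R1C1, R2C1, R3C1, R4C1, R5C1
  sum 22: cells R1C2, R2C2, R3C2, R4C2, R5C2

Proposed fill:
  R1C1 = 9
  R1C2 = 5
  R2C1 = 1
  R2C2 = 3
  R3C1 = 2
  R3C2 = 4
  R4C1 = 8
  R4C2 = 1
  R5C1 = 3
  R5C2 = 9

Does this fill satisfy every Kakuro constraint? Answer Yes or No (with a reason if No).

Yes

Across: 9+5=14; 1+3=4; 2+4=6; 8+1=9; 3+9=12. Down: 9+1+2+8+3=23; 5+3+4+1+9=22. No digit repeats within any run.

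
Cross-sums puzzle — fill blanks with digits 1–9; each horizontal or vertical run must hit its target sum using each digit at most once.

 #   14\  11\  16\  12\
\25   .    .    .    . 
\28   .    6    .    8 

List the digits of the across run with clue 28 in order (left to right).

16 in 2 cells must be {7,9}.
R1C2 = 11 − 6 = 5 completes the 11 down.
R1C4 = 12 − 8 = 4 completes the 12 down.
Given what's placed, R2C3 must be 9 to fit the 28 across and 16 down.
R1C1 = 9: the only remaining digit allowed by both the 25 across and the 14 down.
R1C3 = 25 − 18 = 7 completes the 25 across.
R2C1 = 28 − 23 = 5 completes the 28 across.

5, 6, 9, 8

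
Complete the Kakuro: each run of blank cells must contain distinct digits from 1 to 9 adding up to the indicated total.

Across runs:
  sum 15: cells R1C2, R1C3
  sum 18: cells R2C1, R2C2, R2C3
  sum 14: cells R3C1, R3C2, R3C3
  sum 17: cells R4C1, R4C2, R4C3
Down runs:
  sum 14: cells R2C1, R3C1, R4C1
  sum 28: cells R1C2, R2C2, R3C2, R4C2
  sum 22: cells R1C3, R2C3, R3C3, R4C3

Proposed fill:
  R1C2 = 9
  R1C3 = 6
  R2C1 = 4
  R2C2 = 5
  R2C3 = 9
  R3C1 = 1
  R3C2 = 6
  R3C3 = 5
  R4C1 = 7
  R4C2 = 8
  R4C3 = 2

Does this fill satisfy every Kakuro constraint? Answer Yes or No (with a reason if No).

No — the across run R3C1–R3C3 sums to 12, not 14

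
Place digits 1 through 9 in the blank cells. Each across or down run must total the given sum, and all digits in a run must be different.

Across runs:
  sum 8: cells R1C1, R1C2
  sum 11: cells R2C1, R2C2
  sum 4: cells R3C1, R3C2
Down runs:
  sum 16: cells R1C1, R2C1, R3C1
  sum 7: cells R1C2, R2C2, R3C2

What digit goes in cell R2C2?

4

4 in 2 cells must be {1,3}; 7 in 3 cells must be {1,2,4}.
The 4 across and the 7 down share only 1, so R3C2 = 1.
Given what's placed, R1C2 must be 2 to fit the 8 across and 7 down.
R2C2 = 7 − 3 = 4 completes the 7 down.
R3C1 = 4 − 1 = 3 completes the 4 across.
R1C1 = 8 − 2 = 6 completes the 8 across.
R2C1 = 11 − 4 = 7 completes the 11 across.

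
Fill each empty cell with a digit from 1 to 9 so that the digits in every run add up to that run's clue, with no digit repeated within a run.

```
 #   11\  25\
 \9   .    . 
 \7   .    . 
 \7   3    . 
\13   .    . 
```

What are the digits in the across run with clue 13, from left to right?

5, 8

11 in 4 cells must be {1,2,3,5}.
R3C2 = 7 − 3 = 4 completes the 7 across.
R4C1 = 5: the only remaining digit allowed by both the 13 across and the 11 down.
R4C2 = 13 − 5 = 8 completes the 13 across.
Given what's placed, R2C2 must be 6 to fit the 7 across and 25 down.
R1C2 = 25 − 18 = 7 completes the 25 down.
R2C1 = 7 − 6 = 1 completes the 7 across.
R1C1 = 9 − 7 = 2 completes the 9 across.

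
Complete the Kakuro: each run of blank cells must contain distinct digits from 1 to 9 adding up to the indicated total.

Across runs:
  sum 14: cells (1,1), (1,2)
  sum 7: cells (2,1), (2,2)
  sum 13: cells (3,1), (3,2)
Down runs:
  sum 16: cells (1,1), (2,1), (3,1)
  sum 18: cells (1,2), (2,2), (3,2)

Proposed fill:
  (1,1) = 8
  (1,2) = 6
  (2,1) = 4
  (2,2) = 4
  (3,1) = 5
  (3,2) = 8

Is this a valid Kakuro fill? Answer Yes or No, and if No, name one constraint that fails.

No — the across run (2,1)–(2,2) sums to 8, not 7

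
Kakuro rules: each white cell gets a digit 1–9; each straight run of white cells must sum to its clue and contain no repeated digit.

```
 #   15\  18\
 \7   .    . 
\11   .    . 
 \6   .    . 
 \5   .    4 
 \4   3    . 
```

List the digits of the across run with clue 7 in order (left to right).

4 in 2 cells must be {1,3}; 15 in 5 cells must be {1,2,3,4,5}.
R4C1 = 5 − 4 = 1 completes the 5 across.
R5C2 = 4 − 3 = 1 completes the 4 across.
No cell is forced outright now. R3C2 can only be 2 or 5 (the digits allowed by both its 6 across and its 18 down). If R3C2 = 5: then R3C1 would have to be in {1} for the 6 across but in {2,4,5} for the 15 down — contradiction. So R3C2 = 2.
R3C1 = 6 − 2 = 4 completes the 6 across.
Nothing is forced directly, so branch on R1C1, whose candidates are 2 or 5. If R1C1 = 5: then R1C2 would have to be in {2} for the 7 across but in {3,5,6,8} for the 18 down — contradiction. So R1C1 = 2.
R1C2 = 7 − 2 = 5 completes the 7 across.

2 5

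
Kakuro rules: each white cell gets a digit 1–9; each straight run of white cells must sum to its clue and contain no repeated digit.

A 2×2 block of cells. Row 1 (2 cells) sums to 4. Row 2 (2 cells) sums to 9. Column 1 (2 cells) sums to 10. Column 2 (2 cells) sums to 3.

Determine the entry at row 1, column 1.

4 in 2 cells must be {1,3}; 3 in 2 cells must be {1,2}.
The 4 across and the 3 down share only 1, so (1,2) = 1.
(2,2) = 3 − 1 = 2 completes the 3 down.
(1,1) = 4 − 1 = 3 completes the 4 across.
(2,1) = 9 − 2 = 7 completes the 9 across.

3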